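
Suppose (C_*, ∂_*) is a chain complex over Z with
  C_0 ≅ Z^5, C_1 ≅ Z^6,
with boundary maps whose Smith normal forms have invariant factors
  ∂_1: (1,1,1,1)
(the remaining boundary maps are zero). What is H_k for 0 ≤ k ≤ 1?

H_0: b_0 = 5 − 0 − 4 = 1; torsion from ∂_1 factors > 1: none. So H_0 ≅ Z.
H_1: b_1 = 6 − 4 − 0 = 2; torsion from ∂_2 factors > 1: none. So H_1 ≅ Z^2.

H_0 ≅ Z,  H_1 ≅ Z^2.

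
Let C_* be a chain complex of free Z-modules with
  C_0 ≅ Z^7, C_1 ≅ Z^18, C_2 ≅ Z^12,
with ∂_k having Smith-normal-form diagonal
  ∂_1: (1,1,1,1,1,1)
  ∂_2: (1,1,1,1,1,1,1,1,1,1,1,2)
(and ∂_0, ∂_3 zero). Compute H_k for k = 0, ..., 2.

H_0 = Z,  H_1 = Z_2,  H_2 = 0.

H_0: b_0 = 7 − 0 − 6 = 1; torsion from ∂_1 factors > 1: none. So H_0 = Z.
H_1: b_1 = 18 − 6 − 12 = 0; torsion from ∂_2 factors > 1: [2]. So H_1 = Z_2.
H_2: b_2 = 12 − 12 − 0 = 0; torsion from ∂_3 factors > 1: none. So H_2 = 0.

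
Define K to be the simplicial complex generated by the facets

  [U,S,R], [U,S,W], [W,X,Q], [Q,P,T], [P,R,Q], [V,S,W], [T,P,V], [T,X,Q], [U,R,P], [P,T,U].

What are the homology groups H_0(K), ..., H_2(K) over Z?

H_0 ≅ Z,  H_1 ≅ Z^2,  H_2 = 0.

K has 9 vertices, 20 edges, 10 triangles.
rank ∂_0 = 0, rank ∂_1 = 8 ⇒ b_0 = 9 − 0 − 8 = 1; all invariant factors of ∂_1 are 1 so no torsion. So H_0 ≅ Z.
rank ∂_1 = 8, rank ∂_2 = 10 ⇒ b_1 = 20 − 8 − 10 = 2; all invariant factors of ∂_2 are 1 so no torsion. So H_1 ≅ Z^2.
rank ∂_2 = 10, rank ∂_3 = 0 ⇒ b_2 = 10 − 10 − 0 = 0. So H_2 ≅ 0.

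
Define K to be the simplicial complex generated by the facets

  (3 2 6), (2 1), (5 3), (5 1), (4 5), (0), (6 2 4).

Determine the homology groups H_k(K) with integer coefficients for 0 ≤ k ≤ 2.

Fix the vertex order 0 < 1 < 2 < 3 < 4 < 5 < 6 and write every simplex with vertices in increasing order. Then dim K = 2 and the simplices of K are:

  0-simplices (7): [0], [1], [2], [3], [4], [5], [6]
  1-simplices (9): [1,2], [1,5], [2,3], [2,4], [2,6], [3,5], [3,6], [4,5], [4,6]
  2-simplices (2): [2,3,6], [2,4,6]

so the chain groups are C_0 ≅ Z^7, C_1 ≅ Z^9, C_2 ≅ Z^2.

∂_1: C_1 → C_0 maps an edge to its endpoints' difference, ∂[p,q] = q − p. For instance
  ∂[2,3] = [3] − [2].
As a 7×9 matrix over Z this has rank 5, with invariant factors (1,1,1,1,1).

The boundary map ∂_2: C_2 → C_1 acts by ∂[p,q,r] = [q,r] − [p,r] + [p,q]. For instance
  ∂[2,3,6] = [3,6] − [2,6] + [2,3],
  ∂[2,4,6] = [4,6] − [2,6] + [2,4].
As a 9×2 matrix over Z this has rank 2, with invariant factors (1,1).

Now H_k = ker ∂_k / im ∂_{k+1}, so:

  H_0: rank C_0 − rank ∂_1 = 7 − 5 = 2, and the invariant factors of ∂_1 are all 1, so H_0 = Z^2.
  H_1: rank ker ∂_1 − rank ∂_2 = (9 − 5) − 2 = 2, and the invariant factors of ∂_2 are all 1, so H_1 = Z^2.
  H_2: rank ker ∂_2 − rank ∂_3 = (2 − 2) − 0 = 0, and there is no ∂_3, so H_2 = 0.

H_0 ≅ Z^2,  H_1 ≅ Z^2,  H_2 = 0.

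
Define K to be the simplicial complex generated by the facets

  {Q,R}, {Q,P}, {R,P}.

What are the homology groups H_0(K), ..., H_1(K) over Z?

Fix the vertex order P < Q < R and write every simplex with vertices in increasing order. Then dim K = 1 and the simplices of K are:

  0-simplices (3): P, Q, R
  1-simplices (3): PQ, PR, QR

Hence C_0 ≅ Z^3, C_1 ≅ Z^3.

The boundary map ∂_1: C_1 → C_0 maps an edge to its endpoints' difference, ∂[p,q] = q − p. For instance
  ∂QR = R − Q.
The 3×3 boundary matrix has rank 2 and Smith normal form diag(1,1).

Now H_k = ker ∂_k / im ∂_{k+1}, so:

  H_0: rank C_0 − rank ∂_1 = 3 − 2 = 1, and the invariant factors of ∂_1 are all 1, so H_0 ≅ Z.
  H_1: rank ker ∂_1 − rank ∂_2 = (3 − 2) − 0 = 1, and there is no ∂_2, so H_1 ≅ Z.

H_0 ≅ Z,  H_1 ≅ Z.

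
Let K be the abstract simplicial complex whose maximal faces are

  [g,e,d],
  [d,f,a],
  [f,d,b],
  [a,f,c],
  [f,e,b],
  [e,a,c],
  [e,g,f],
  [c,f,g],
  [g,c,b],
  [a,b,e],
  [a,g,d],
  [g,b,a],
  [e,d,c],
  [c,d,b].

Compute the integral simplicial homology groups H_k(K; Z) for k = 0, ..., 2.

Take the total order a < b < c < d < e < f < g on the vertex set. Then K (dimension 2) consists of the simplices:

  0-simplices (7): a, b, c, d, e, f, g
  1-simplices (21): ab, ac, ad, ae, af, ag, bc, bd, be, bf, bg, cd, ce, cf, cg, de, df, dg, ef, eg, fg
  2-simplices (14): abe, abg, ace, acf, adf, adg, bcd, bcg, bdf, bef, cde, cfg, deg, efg

so the chain groups are C_0 ≅ Z^7, C_1 ≅ Z^21, C_2 ≅ Z^14.

The boundary map ∂_1: C_1 → C_0 is given by ∂[p,q] = [q] − [p].
As a 7×21 matrix over Z this has rank 6, with invariant factors (1,1,1,1,1,1).

The boundary map ∂_2: C_2 → C_1 acts by ∂[p,q,r] = [q,r] − [p,r] + [p,q]. For instance
  ∂deg = eg − dg + de,
  ∂ace = ce − ae + ac.
As a 21×14 matrix over Z this has rank 13, with invariant factors (1,1,1,1,1,1,1,1,1,1,1,1,1).

Reading off H_k = ker ∂_k / im ∂_{k+1}:

  H_0: rank C_0 − rank ∂_1 = 7 − 6 = 1, and the invariant factors of ∂_1 are all 1, so H_0 ≅ Z.
  H_1: rank ker ∂_1 − rank ∂_2 = (21 − 6) − 13 = 2, and the invariant factors of ∂_2 are all 1, so H_1 ≅ Z^2.
  H_2: rank ker ∂_2 − rank ∂_3 = (14 − 13) − 0 = 1, and there is no ∂_3, so H_2 ≅ Z.

H_0 ≅ Z,  H_1 ≅ Z^2,  H_2 ≅ Z.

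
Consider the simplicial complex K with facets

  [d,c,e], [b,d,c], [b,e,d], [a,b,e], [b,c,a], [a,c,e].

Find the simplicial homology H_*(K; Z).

Take the total order a < b < c < d < e on the vertex set. Then K (dimension 2) consists of the simplices:

  0-simplices (5): a, b, c, d, e
  1-simplices (9): ab, ac, ae, bc, bd, be, cd, ce, de
  2-simplices (6): abc, abe, ace, bcd, bde, cde

Hence C_0 ≅ Z^5, C_1 ≅ Z^9, C_2 ≅ Z^6.

∂_1: C_1 → C_0 maps an edge to its endpoints' difference, ∂[p,q] = q − p. For instance
  ∂bd = d − b.
As a 5×9 matrix over Z this has rank 4, with invariant factors (1,1,1,1).

The boundary map ∂_2: C_2 → C_1 sends each 2-simplex [p,q,r] to [q,r] − [p,r] + [p,q]. For instance
  ∂ace = ce − ae + ac,
  ∂abc = bc − ac + ab.
This gives a 9×6 integer matrix of rank 5; reducing to Smith normal form yields diagonal entries (1,1,1,1,1).

Reading off H_k = ker ∂_k / im ∂_{k+1}:

  H_0: rank C_0 − rank ∂_1 = 5 − 4 = 1, and the invariant factors of ∂_1 are all 1, so H_0 ≅ Z.
  H_1: rank ker ∂_1 − rank ∂_2 = (9 − 4) − 5 = 0, and the invariant factors of ∂_2 are all 1, so H_1 ≅ 0.
  H_2: rank ker ∂_2 − rank ∂_3 = (6 − 5) − 0 = 1, and there is no ∂_3, so H_2 ≅ Z.

(K is a triangulation of the 2-sphere S^2.)

H_0 = Z,  H_1 = 0,  H_2 = Z.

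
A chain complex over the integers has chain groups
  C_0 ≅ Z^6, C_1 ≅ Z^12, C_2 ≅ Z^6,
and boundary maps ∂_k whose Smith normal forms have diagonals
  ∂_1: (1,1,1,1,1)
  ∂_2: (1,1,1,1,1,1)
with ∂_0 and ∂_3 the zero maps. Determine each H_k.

H_0 ≅ Z,  H_1 ≅ Z,  H_2 = 0.

H_0: b_0 = 6 − 0 − 5 = 1; torsion from ∂_1 factors > 1: none. So H_0 ≅ Z.
H_1: b_1 = 12 − 5 − 6 = 1; torsion from ∂_2 factors > 1: none. So H_1 ≅ Z.
H_2: b_2 = 6 − 6 − 0 = 0; torsion from ∂_3 factors > 1: none. So H_2 ≅ 0.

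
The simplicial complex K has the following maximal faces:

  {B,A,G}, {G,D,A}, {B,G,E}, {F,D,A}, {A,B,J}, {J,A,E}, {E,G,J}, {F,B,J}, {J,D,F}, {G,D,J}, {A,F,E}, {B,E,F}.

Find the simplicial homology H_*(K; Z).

Take the total order A < B < D < E < F < G < J on the vertex set. Then K (dimension 2) consists of the simplices:

  0-simplices (7): A, B, D, E, F, G, J
  1-simplices (18): AB, AD, AE, AF, AG, AJ, BE, BF, BG, BJ, DF, DG, DJ, EF, EG, EJ, FJ, GJ
  2-simplices (12): ABG, ABJ, ADF, ADG, AEF, AEJ, BEF, BEG, BFJ, DFJ, DGJ, EGJ

so the chain groups are C_0 ≅ Z^7, C_1 ≅ Z^18, C_2 ≅ Z^12.

∂_1: C_1 → C_0 maps an edge to its endpoints' difference, ∂[p,q] = q − p. For instance
  ∂GJ = J − G.
The resulting 7×18 matrix has rank 6, and its Smith normal form has invariant factors (1,1,1,1,1,1).

The boundary map ∂_2: C_2 → C_1 maps a triangle to the signed sum of its edges. For instance
  ∂EGJ = GJ − EJ + EG,
  ∂BEG = EG − BG + BE.
The resulting 18×12 matrix has rank 12, and its Smith normal form has invariant factors (1,1,1,1,1,1,1,1,1,1,1,2).

Computing H_k = (kernel of ∂_k) / (image of ∂_{k+1}):

  H_0: rank C_0 − rank ∂_1 = 7 − 6 = 1, and the invariant factors of ∂_1 are all 1, so H_0 ≅ Z.
  H_1: rank ker ∂_1 − rank ∂_2 = (18 − 6) − 12 = 0, and ∂_2 has invariant factor 2 > 1, so H_1 ≅ Z_2.
  H_2: rank ker ∂_2 − rank ∂_3 = (12 − 12) − 0 = 0, and there is no ∂_3, so H_2 ≅ 0.

As a check, the Euler characteristic is 7 − 18 + 12 = 1, which agrees with 1 − 0 + 0 = 1.

H_0 ≅ Z,  H_1 ≅ Z_2,  H_2 = 0.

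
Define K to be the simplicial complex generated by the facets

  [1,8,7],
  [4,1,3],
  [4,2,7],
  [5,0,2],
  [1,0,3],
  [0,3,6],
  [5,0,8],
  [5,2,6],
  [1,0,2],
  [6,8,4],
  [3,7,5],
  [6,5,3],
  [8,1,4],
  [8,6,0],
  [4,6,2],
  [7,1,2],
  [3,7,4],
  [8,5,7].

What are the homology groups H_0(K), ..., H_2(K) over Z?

Take the total order 0 < 1 < 2 < 3 < 4 < 5 < 6 < 7 < 8 on the vertex set. Then K (dimension 2) consists of the simplices:

  0-simplices (9): [0], [1], [2], [3], [4], [5], [6], [7], [8]
  1-simplices (27): (27 of them)
  2-simplices (18): [0,1,2], [0,1,3], [0,2,5], [0,3,6], [0,5,8], [0,6,8], [1,2,7], [1,3,4], [1,4,8], [1,7,8], [2,4,6], [2,4,7], [2,5,6], [3,4,7], [3,5,6], [3,5,7], [4,6,8], [5,7,8]

giving chain groups C_0 ≅ Z^9, C_1 ≅ Z^27, C_2 ≅ Z^18.

Boundary ∂_1: C_1 → C_0 maps an edge to its endpoints' difference, ∂[p,q] = q − p. For instance
  ∂[0,2] = [2] − [0].
The 9×27 boundary matrix has rank 8 and Smith normal form diag(1,1,1,1,1,1,1,1).

The boundary map ∂_2: C_2 → C_1 acts by ∂[p,q,r] = [q,r] − [p,r] + [p,q]. For instance
  ∂[0,6,8] = [6,8] − [0,8] + [0,6],
  ∂[3,5,6] = [5,6] − [3,6] + [3,5].
As a 27×18 matrix over Z this has rank 18, with invariant factors (1,1,1,1,1,1,1,1,1,1,1,1,1,1,1,1,1,2).

Now H_k = ker ∂_k / im ∂_{k+1}, so:

  H_0: rank C_0 − rank ∂_1 = 9 − 8 = 1, and the invariant factors of ∂_1 are all 1, so H_0 ≅ Z.
  H_1: rank ker ∂_1 − rank ∂_2 = (27 − 8) − 18 = 1, and ∂_2 has invariant factor 2 > 1, so H_1 ≅ Z ⊕ Z/2Z.
  H_2: rank ker ∂_2 − rank ∂_3 = (18 − 18) − 0 = 0, and there is no ∂_3, so H_2 ≅ 0.

As a check, the Euler characteristic is 9 − 27 + 18 = 0, which agrees with 1 − 1 + 0 = 0.
(K is a triangulation of the Klein bottle.)

H_0 ≅ Z,  H_1 ≅ Z ⊕ Z/2Z,  H_2 = 0.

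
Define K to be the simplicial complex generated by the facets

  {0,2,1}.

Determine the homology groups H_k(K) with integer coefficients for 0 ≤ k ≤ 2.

H_0 ≅ Z,  H_1 = 0,  H_2 = 0.

Order the vertices as 0 < 1 < 2. Listing each simplex with vertices in this order, K has dimension 2 with simplices:

  0-simplices (3): [0], [1], [2]
  1-simplices (3): [0,1], [0,2], [1,2]
  2-simplices (1): [0,1,2]

Hence C_0 ≅ Z^3, C_1 ≅ Z^3, C_2 ≅ Z^1.

∂_1: C_1 → C_0 is given by ∂[p,q] = [q] − [p].
This gives a 3×3 integer matrix of rank 2; reducing to Smith normal form yields diagonal entries (1,1).

Boundary ∂_2: C_2 → C_1 maps a triangle to the signed sum of its edges. For instance
  ∂[0,1,2] = [1,2] − [0,2] + [0,1].
This gives a 3×1 integer matrix of rank 1; reducing to Smith normal form yields diagonal entries (1).

From H_k ≅ ker(∂_k) / im(∂_{k+1}) we obtain:

  H_0: rank C_0 − rank ∂_1 = 3 − 2 = 1, and the invariant factors of ∂_1 are all 1, so H_0 = Z.
  H_1: rank ker ∂_1 − rank ∂_2 = (3 − 2) − 1 = 0, and the invariant factors of ∂_2 are all 1, so H_1 = 0.
  H_2: rank ker ∂_2 − rank ∂_3 = (1 − 1) − 0 = 0, and there is no ∂_3, so H_2 = 0.

(K is a triangulation of the 2-simplex.)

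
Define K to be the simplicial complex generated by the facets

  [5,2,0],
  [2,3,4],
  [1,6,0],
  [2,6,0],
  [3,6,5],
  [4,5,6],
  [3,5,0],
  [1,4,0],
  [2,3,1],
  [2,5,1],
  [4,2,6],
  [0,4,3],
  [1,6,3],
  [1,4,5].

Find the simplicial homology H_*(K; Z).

Fix the vertex order 0 < 1 < 2 < 3 < 4 < 5 < 6 and write every simplex with vertices in increasing order. Then dim K = 2 and the simplices of K are:

  0-simplices (7): [0], [1], [2], [3], [4], [5], [6]
  1-simplices (21): [0,1], [0,2], [0,3], [0,4], [0,5], [0,6], [1,2], [1,3], [1,4], [1,5], [1,6], [2,3], [2,4], [2,5], [2,6], [3,4], [3,5], [3,6], [4,5], [4,6], [5,6]
  2-simplices (14): [0,1,4], [0,1,6], [0,2,5], [0,2,6], [0,3,4], [0,3,5], [1,2,3], [1,2,5], [1,3,6], [1,4,5], [2,3,4], [2,4,6], [3,5,6], [4,5,6]

Hence C_0 ≅ Z^7, C_1 ≅ Z^21, C_2 ≅ Z^14.

∂_1: C_1 → C_0 sends each edge [p,q] (with p < q) to q − p. For instance
  ∂[1,3] = [3] − [1].
This gives a 7×21 integer matrix of rank 6; reducing to Smith normal form yields diagonal entries (1,1,1,1,1,1).

∂_2: C_2 → C_1 maps a triangle to the signed sum of its edges. For instance
  ∂[0,2,6] = [2,6] − [0,6] + [0,2],
  ∂[0,2,5] = [2,5] − [0,5] + [0,2].
As a 21×14 matrix over Z this has rank 13, with invariant factors (1,1,1,1,1,1,1,1,1,1,1,1,1).

Computing H_k = (kernel of ∂_k) / (image of ∂_{k+1}):

  H_0: rank C_0 − rank ∂_1 = 7 − 6 = 1, and the invariant factors of ∂_1 are all 1, so H_0 ≅ Z.
  H_1: rank ker ∂_1 − rank ∂_2 = (21 − 6) − 13 = 2, and the invariant factors of ∂_2 are all 1, so H_1 ≅ Z^2.
  H_2: rank ker ∂_2 − rank ∂_3 = (14 − 13) − 0 = 1, and there is no ∂_3, so H_2 ≅ Z.

H_0 = Z,  H_1 = Z^2,  H_2 = Z.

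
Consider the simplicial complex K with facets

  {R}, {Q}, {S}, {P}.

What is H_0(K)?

H_0 = Z^4.

Take the total order P < Q < R < S on the vertex set. Then K (dimension 0) consists of the simplices:

  0-simplices (4): P, Q, R, S

Hence C_0 ≅ Z^4.

From H_k ≅ ker(∂_k) / im(∂_{k+1}) we obtain:

  H_0: rank C_0 − rank ∂_1 = 4 − 0 = 4, and there is no ∂_1, so H_0 ≅ Z^4.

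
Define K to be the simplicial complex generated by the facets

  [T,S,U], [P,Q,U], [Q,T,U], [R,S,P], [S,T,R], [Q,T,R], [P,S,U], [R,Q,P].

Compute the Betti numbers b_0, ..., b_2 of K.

Fix the vertex order P < Q < R < S < T < U and write every simplex with vertices in increasing order. Then dim K = 2 and the simplices of K are:

  0-simplices (6): P, Q, R, S, T, U
  1-simplices (12): PQ, PR, PS, PU, QR, QT, QU, RS, RT, ST, SU, TU
  2-simplices (8): PQR, PQU, PRS, PSU, QRT, QTU, RST, STU

so the chain groups are C_0 ≅ Z^6, C_1 ≅ Z^12, C_2 ≅ Z^8.

Boundary ∂_1: C_1 → C_0 is given by ∂[p,q] = [q] − [p].
The 6×12 boundary matrix has rank 5 and Smith normal form diag(1,1,1,1,1).

The boundary map ∂_2: C_2 → C_1 maps a triangle to the signed sum of its edges. For instance
  ∂RST = ST − RT + RS,
  ∂QTU = TU − QU + QT.
This gives a 12×8 integer matrix of rank 7; reducing to Smith normal form yields diagonal entries (1,1,1,1,1,1,1).

Now H_k = ker ∂_k / im ∂_{k+1}, so:

  H_0: rank C_0 − rank ∂_1 = 6 − 5 = 1, and the invariant factors of ∂_1 are all 1, so H_0 = Z.
  H_1: rank ker ∂_1 − rank ∂_2 = (12 − 5) − 7 = 0, and the invariant factors of ∂_2 are all 1, so H_1 = 0.
  H_2: rank ker ∂_2 − rank ∂_3 = (8 − 7) − 0 = 1, and there is no ∂_3, so H_2 = Z.

Hence the Betti numbers are b_0 = 1, b_1 = 0, b_2 = 1.

b_0 = 1, b_1 = 0, b_2 = 1.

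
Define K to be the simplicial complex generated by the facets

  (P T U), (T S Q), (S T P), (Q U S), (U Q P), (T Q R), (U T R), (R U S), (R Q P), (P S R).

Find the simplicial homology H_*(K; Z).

We work with the vertex ordering P < Q < R < S < T < U. The simplices of K, each written with vertices in increasing order, are:

  0-simplices (6): P, Q, R, S, T, U
  1-simplices (15): PQ, PR, PS, PT, PU, QR, QS, QT, QU, RS, RT, RU, ST, SU, TU
  2-simplices (10): PQR, PQU, PRS, PST, PTU, QRT, QST, QSU, RSU, RTU

so the chain groups are C_0 ≅ Z^6, C_1 ≅ Z^15, C_2 ≅ Z^10.

∂_1: C_1 → C_0 maps an edge to its endpoints' difference, ∂[p,q] = q − p.
The resulting 6×15 matrix has rank 5, and its Smith normal form has invariant factors (1,1,1,1,1).

Boundary ∂_2: C_2 → C_1 acts by ∂[p,q,r] = [q,r] − [p,r] + [p,q]. For instance
  ∂PST = ST − PT + PS,
  ∂QST = ST − QT + QS.
As a 15×10 matrix over Z this has rank 10, with invariant factors (1,1,1,1,1,1,1,1,1,2).

Now H_k = ker ∂_k / im ∂_{k+1}, so:

  H_0: rank C_0 − rank ∂_1 = 6 − 5 = 1, and the invariant factors of ∂_1 are all 1, so H_0 = Z.
  H_1: rank ker ∂_1 − rank ∂_2 = (15 − 5) − 10 = 0, and ∂_2 has invariant factor 2 > 1, so H_1 = Z/2.
  H_2: rank ker ∂_2 − rank ∂_3 = (10 − 10) − 0 = 0, and there is no ∂_3, so H_2 = 0.

H_0 = Z,  H_1 = Z/2,  H_2 = 0.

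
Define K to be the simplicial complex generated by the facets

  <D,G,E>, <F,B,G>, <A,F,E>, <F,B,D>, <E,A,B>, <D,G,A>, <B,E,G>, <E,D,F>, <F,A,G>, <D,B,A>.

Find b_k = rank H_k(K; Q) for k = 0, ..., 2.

K has 6 vertices, 15 edges, 10 triangles.
rank ∂_0 = 0, rank ∂_1 = 5 ⇒ b_0 = 6 − 0 − 5 = 1; all invariant factors of ∂_1 are 1 so no torsion. So H_0 = Z.
rank ∂_1 = 5, rank ∂_2 = 10 ⇒ b_1 = 15 − 5 − 10 = 0; ∂_2 has invariant factor(s) [2] giving torsion. So H_1 = Z/2.
rank ∂_2 = 10, rank ∂_3 = 0 ⇒ b_2 = 10 − 10 − 0 = 0. So H_2 = 0.

b_0 = 1, b_1 = 0, b_2 = 0.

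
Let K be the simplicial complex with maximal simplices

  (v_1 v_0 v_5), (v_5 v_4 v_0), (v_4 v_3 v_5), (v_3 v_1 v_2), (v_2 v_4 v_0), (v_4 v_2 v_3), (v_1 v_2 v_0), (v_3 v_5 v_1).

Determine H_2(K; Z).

Order the vertices as v_0 < v_1 < v_2 < v_3 < v_4 < v_5. Listing each simplex with vertices in this order, K has dimension 2 with simplices:

  0-simplices (6): [v_0], [v_1], [v_2], [v_3], [v_4], [v_5]
  1-simplices (12): [v_0,v_1], [v_0,v_2], [v_0,v_4], [v_0,v_5], [v_1,v_2], [v_1,v_3], [v_1,v_5], [v_2,v_3], [v_2,v_4], [v_3,v_4], [v_3,v_5], [v_4,v_5]
  2-simplices (8): [v_0,v_1,v_2], [v_0,v_1,v_5], [v_0,v_2,v_4], [v_0,v_4,v_5], [v_1,v_2,v_3], [v_1,v_3,v_5], [v_2,v_3,v_4], [v_3,v_4,v_5]

so the chain groups are C_0 ≅ Z^6, C_1 ≅ Z^12, C_2 ≅ Z^8.

Boundary ∂_1: C_1 → C_0 sends each edge [p,q] (with p < q) to q − p.
The resulting 6×12 matrix has rank 5, and its Smith normal form has invariant factors (1,1,1,1,1).

Boundary ∂_2: C_2 → C_1 maps a triangle to the signed sum of its edges. For instance
  ∂[v_1,v_2,v_3] = [v_2,v_3] − [v_1,v_3] + [v_1,v_2],
  ∂[v_0,v_4,v_5] = [v_4,v_5] − [v_0,v_5] + [v_0,v_4].
The 12×8 boundary matrix has rank 7 and Smith normal form diag(1,1,1,1,1,1,1).

Reading off H_k = ker ∂_k / im ∂_{k+1}:

  H_2: rank ker ∂_2 − rank ∂_3 = (8 − 7) − 0 = 1, and there is no ∂_3, so H_2 ≅ Z.

(K is a triangulation of the 2-sphere S^2.)

H_2 = Z.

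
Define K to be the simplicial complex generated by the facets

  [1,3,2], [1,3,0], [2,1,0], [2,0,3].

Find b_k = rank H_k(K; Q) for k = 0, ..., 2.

b_0 = 1, b_1 = 0, b_2 = 1.

Order the vertices as 0 < 1 < 2 < 3. Listing each simplex with vertices in this order, K has dimension 2 with simplices:

  0-simplices (4): [0], [1], [2], [3]
  1-simplices (6): [0,1], [0,2], [0,3], [1,2], [1,3], [2,3]
  2-simplices (4): [0,1,2], [0,1,3], [0,2,3], [1,2,3]

so the chain groups are C_0 ≅ Z^4, C_1 ≅ Z^6, C_2 ≅ Z^4.

∂_1: C_1 → C_0 sends each edge [p,q] (with p < q) to q − p. For instance
  ∂[0,1] = [1] − [0].
The resulting 4×6 matrix has rank 3, and its Smith normal form has invariant factors (1,1,1).

∂_2: C_2 → C_1 acts by ∂[p,q,r] = [q,r] − [p,r] + [p,q]. For instance
  ∂[0,2,3] = [2,3] − [0,3] + [0,2],
  ∂[1,2,3] = [2,3] − [1,3] + [1,2].
The resulting 6×4 matrix has rank 3, and its Smith normal form has invariant factors (1,1,1).

From H_k ≅ ker(∂_k) / im(∂_{k+1}) we obtain:

  H_0: rank C_0 − rank ∂_1 = 4 − 3 = 1, and the invariant factors of ∂_1 are all 1, so H_0 ≅ Z.
  H_1: rank ker ∂_1 − rank ∂_2 = (6 − 3) − 3 = 0, and the invariant factors of ∂_2 are all 1, so H_1 ≅ 0.
  H_2: rank ker ∂_2 − rank ∂_3 = (4 − 3) − 0 = 1, and there is no ∂_3, so H_2 ≅ Z.

As a check, the Euler characteristic is 4 − 6 + 4 = 2, which agrees with 1 − 0 + 1 = 2.
(K is a triangulation of the 2-sphere S^2.)

Hence the Betti numbers are b_0 = 1, b_1 = 0, b_2 = 1.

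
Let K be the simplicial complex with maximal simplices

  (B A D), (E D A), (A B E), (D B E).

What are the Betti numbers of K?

b_0 = 1, b_1 = 0, b_2 = 1.

Fix the vertex order A < B < D < E and write every simplex with vertices in increasing order. Then dim K = 2 and the simplices of K are:

  0-simplices (4): A, B, D, E
  1-simplices (6): AB, AD, AE, BD, BE, DE
  2-simplices (4): ABD, ABE, ADE, BDE

giving chain groups C_0 ≅ Z^4, C_1 ≅ Z^6, C_2 ≅ Z^4.

The boundary map ∂_1: C_1 → C_0 sends each edge [p,q] (with p < q) to q − p. For instance
  ∂AD = D − A.
As a 4×6 matrix over Z this has rank 3, with invariant factors (1,1,1).

Boundary ∂_2: C_2 → C_1 sends each 2-simplex [p,q,r] to [q,r] − [p,r] + [p,q]. For instance
  ∂ABE = BE − AE + AB,
  ∂ADE = DE − AE + AD.
This gives a 6×4 integer matrix of rank 3; reducing to Smith normal form yields diagonal entries (1,1,1).

From H_k ≅ ker(∂_k) / im(∂_{k+1}) we obtain:

  H_0: rank C_0 − rank ∂_1 = 4 − 3 = 1, and the invariant factors of ∂_1 are all 1, so H_0 = Z.
  H_1: rank ker ∂_1 − rank ∂_2 = (6 − 3) − 3 = 0, and the invariant factors of ∂_2 are all 1, so H_1 = 0.
  H_2: rank ker ∂_2 − rank ∂_3 = (4 − 3) − 0 = 1, and there is no ∂_3, so H_2 = Z.

Hence the Betti numbers are b_0 = 1, b_1 = 0, b_2 = 1.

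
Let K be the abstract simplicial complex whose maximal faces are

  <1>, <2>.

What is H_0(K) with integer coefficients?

H_0 = Z^2.

K has 2 vertices.
rank ∂_0 = 0, rank ∂_1 = 0 ⇒ b_0 = 2 − 0 − 0 = 2. So H_0 = Z^2.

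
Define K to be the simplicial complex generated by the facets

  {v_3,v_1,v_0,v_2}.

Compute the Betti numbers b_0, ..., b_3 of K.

We work with the vertex ordering v_0 < v_1 < v_2 < v_3. The simplices of K, each written with vertices in increasing order, are:

  0-simplices (4): [v_0], [v_1], [v_2], [v_3]
  1-simplices (6): [v_0,v_1], [v_0,v_2], [v_0,v_3], [v_1,v_2], [v_1,v_3], [v_2,v_3]
  2-simplices (4): [v_0,v_1,v_2], [v_0,v_1,v_3], [v_0,v_2,v_3], [v_1,v_2,v_3]
  3-simplices (1): [v_0,v_1,v_2,v_3]

giving chain groups C_0 ≅ Z^4, C_1 ≅ Z^6, C_2 ≅ Z^4, C_3 ≅ Z^1.

∂_1: C_1 → C_0 is given by ∂[p,q] = [q] − [p]. For instance
  ∂[v_0,v_3] = [v_3] − [v_0].
As a 4×6 matrix over Z this has rank 3, with invariant factors (1,1,1).

Boundary ∂_2: C_2 → C_1 maps a triangle to the signed sum of its edges. For instance
  ∂[v_1,v_2,v_3] = [v_2,v_3] − [v_1,v_3] + [v_1,v_2],
  ∂[v_0,v_1,v_3] = [v_1,v_3] − [v_0,v_3] + [v_0,v_1].
As a 6×4 matrix over Z this has rank 3, with invariant factors (1,1,1).

∂_3: C_3 → C_2 sends each 3-simplex σ to the alternating sum Σ_i (−1)^i (σ with its i-th vertex removed). For instance
  ∂[v_0,v_1,v_2,v_3] = [v_1,v_2,v_3] − [v_0,v_2,v_3] + [v_0,v_1,v_3] − [v_0,v_1,v_2].
As a 4×1 matrix over Z this has rank 1, with invariant factors (1).

Computing H_k = (kernel of ∂_k) / (image of ∂_{k+1}):

  H_0: rank C_0 − rank ∂_1 = 4 − 3 = 1, and the invariant factors of ∂_1 are all 1, so H_0 ≅ Z.
  H_1: rank ker ∂_1 − rank ∂_2 = (6 − 3) − 3 = 0, and the invariant factors of ∂_2 are all 1, so H_1 ≅ 0.
  H_2: rank ker ∂_2 − rank ∂_3 = (4 − 3) − 1 = 0, and the invariant factors of ∂_3 are all 1, so H_2 ≅ 0.
  H_3: rank ker ∂_3 − rank ∂_4 = (1 − 1) − 0 = 0, and there is no ∂_4, so H_3 ≅ 0.

Hence the Betti numbers are b_0 = 1, b_1 = 0, b_2 = 0, b_3 = 0.

b_0 = 1, b_1 = 0, b_2 = 0, b_3 = 0.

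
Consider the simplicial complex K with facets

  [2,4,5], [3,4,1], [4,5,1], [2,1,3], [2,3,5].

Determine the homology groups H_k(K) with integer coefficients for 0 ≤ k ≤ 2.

H_0 = Z,  H_1 = Z,  H_2 = 0.

Order the vertices as 1 < 2 < 3 < 4 < 5. Listing each simplex with vertices in this order, K has dimension 2 with simplices:

  0-simplices (5): [1], [2], [3], [4], [5]
  1-simplices (10): [1,2], [1,3], [1,4], [1,5], [2,3], [2,4], [2,5], [3,4], [3,5], [4,5]
  2-simplices (5): [1,2,3], [1,3,4], [1,4,5], [2,3,5], [2,4,5]

so the chain groups are C_0 ≅ Z^5, C_1 ≅ Z^10, C_2 ≅ Z^5.

The boundary map ∂_1: C_1 → C_0 maps an edge to its endpoints' difference, ∂[p,q] = q − p. For instance
  ∂[1,2] = [2] − [1].
The 5×10 boundary matrix has rank 4 and Smith normal form diag(1,1,1,1).

The boundary map ∂_2: C_2 → C_1 maps a triangle to the signed sum of its edges. For instance
  ∂[1,4,5] = [4,5] − [1,5] + [1,4],
  ∂[1,3,4] = [3,4] − [1,4] + [1,3].
This gives a 10×5 integer matrix of rank 5; reducing to Smith normal form yields diagonal entries (1,1,1,1,1).

Reading off H_k = ker ∂_k / im ∂_{k+1}:

  H_0: rank C_0 − rank ∂_1 = 5 − 4 = 1, and the invariant factors of ∂_1 are all 1, so H_0 = Z.
  H_1: rank ker ∂_1 − rank ∂_2 = (10 − 4) − 5 = 1, and the invariant factors of ∂_2 are all 1, so H_1 = Z.
  H_2: rank ker ∂_2 − rank ∂_3 = (5 − 5) − 0 = 0, and there is no ∂_3, so H_2 = 0.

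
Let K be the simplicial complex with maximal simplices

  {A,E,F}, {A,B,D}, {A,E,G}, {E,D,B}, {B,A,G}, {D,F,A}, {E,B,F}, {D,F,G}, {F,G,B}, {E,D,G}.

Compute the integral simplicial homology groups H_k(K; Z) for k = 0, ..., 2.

Fix the vertex order A < B < D < E < F < G and write every simplex with vertices in increasing order. Then dim K = 2 and the simplices of K are:

  0-simplices (6): A, B, D, E, F, G
  1-simplices (15): AB, AD, AE, AF, AG, BD, BE, BF, BG, DE, DF, DG, EF, EG, FG
  2-simplices (10): ABD, ABG, ADF, AEF, AEG, BDE, BEF, BFG, DEG, DFG

so the chain groups are C_0 ≅ Z^6, C_1 ≅ Z^15, C_2 ≅ Z^10.

∂_1: C_1 → C_0 is given by ∂[p,q] = [q] − [p].
The 6×15 boundary matrix has rank 5 and Smith normal form diag(1,1,1,1,1).

Boundary ∂_2: C_2 → C_1 sends each 2-simplex [p,q,r] to [q,r] − [p,r] + [p,q]. For instance
  ∂BDE = DE − BE + BD,
  ∂DEG = EG − DG + DE.
As a 15×10 matrix over Z this has rank 10, with invariant factors (1,1,1,1,1,1,1,1,1,2).

Computing H_k = (kernel of ∂_k) / (image of ∂_{k+1}):

  H_0: rank C_0 − rank ∂_1 = 6 − 5 = 1, and the invariant factors of ∂_1 are all 1, so H_0 ≅ Z.
  H_1: rank ker ∂_1 − rank ∂_2 = (15 − 5) − 10 = 0, and ∂_2 has invariant factor 2 > 1, so H_1 ≅ Z/2.
  H_2: rank ker ∂_2 − rank ∂_3 = (10 − 10) − 0 = 0, and there is no ∂_3, so H_2 ≅ 0.

(K is a triangulation of the real projective plane RP^2.)

H_0 ≅ Z,  H_1 ≅ Z/2,  H_2 = 0.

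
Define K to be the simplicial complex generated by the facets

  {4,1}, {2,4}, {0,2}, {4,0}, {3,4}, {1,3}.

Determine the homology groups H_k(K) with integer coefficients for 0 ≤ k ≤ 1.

Take the total order 0 < 1 < 2 < 3 < 4 on the vertex set. Then K (dimension 1) consists of the simplices:

  0-simplices (5): [0], [1], [2], [3], [4]
  1-simplices (6): [0,2], [0,4], [1,3], [1,4], [2,4], [3,4]

so the chain groups are C_0 ≅ Z^5, C_1 ≅ Z^6.

The boundary map ∂_1: C_1 → C_0 sends each edge [p,q] (with p < q) to q − p.
As a 5×6 matrix over Z this has rank 4, with invariant factors (1,1,1,1).

From H_k ≅ ker(∂_k) / im(∂_{k+1}) we obtain:

  H_0: rank C_0 − rank ∂_1 = 5 − 4 = 1, and the invariant factors of ∂_1 are all 1, so H_0 ≅ Z.
  H_1: rank ker ∂_1 − rank ∂_2 = (6 − 4) − 0 = 2, and there is no ∂_2, so H_1 ≅ Z^2.

As a check, the Euler characteristic is 5 − 6 = -1, which agrees with 1 − 2 = -1.

H_0 ≅ Z,  H_1 ≅ Z^2.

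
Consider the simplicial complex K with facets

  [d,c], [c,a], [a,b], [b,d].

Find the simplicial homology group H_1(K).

Fix the vertex order a < b < c < d and write every simplex with vertices in increasing order. Then dim K = 1 and the simplices of K are:

  0-simplices (4): a, b, c, d
  1-simplices (4): ab, ac, bd, cd

Hence C_0 ≅ Z^4, C_1 ≅ Z^4.

The boundary map ∂_1: C_1 → C_0 is given by ∂[p,q] = [q] − [p].
As a 4×4 matrix over Z this has rank 3, with invariant factors (1,1,1).

From H_k ≅ ker(∂_k) / im(∂_{k+1}) we obtain:

  H_1: rank ker ∂_1 − rank ∂_2 = (4 − 3) − 0 = 1, and there is no ∂_2, so H_1 = Z.

H_1 = Z.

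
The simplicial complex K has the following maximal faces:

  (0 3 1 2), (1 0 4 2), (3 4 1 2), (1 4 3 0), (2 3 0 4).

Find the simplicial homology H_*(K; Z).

Fix the vertex order 0 < 1 < 2 < 3 < 4 and write every simplex with vertices in increasing order. Then dim K = 3 and the simplices of K are:

  0-simplices (5): [0], [1], [2], [3], [4]
  1-simplices (10): [0,1], [0,2], [0,3], [0,4], [1,2], [1,3], [1,4], [2,3], [2,4], [3,4]
  2-simplices (10): [0,1,2], [0,1,3], [0,1,4], [0,2,3], [0,2,4], [0,3,4], [1,2,3], [1,2,4], [1,3,4], [2,3,4]
  3-simplices (5): [0,1,2,3], [0,1,2,4], [0,1,3,4], [0,2,3,4], [1,2,3,4]

Hence C_0 ≅ Z^5, C_1 ≅ Z^10, C_2 ≅ Z^10, C_3 ≅ Z^5.

∂_1: C_1 → C_0 sends each edge [p,q] (with p < q) to q − p. For instance
  ∂[0,2] = [2] − [0].
The 5×10 boundary matrix has rank 4 and Smith normal form diag(1,1,1,1).

The boundary map ∂_2: C_2 → C_1 maps a triangle to the signed sum of its edges. For instance
  ∂[0,2,3] = [2,3] − [0,3] + [0,2],
  ∂[2,3,4] = [3,4] − [2,4] + [2,3].
This gives a 10×10 integer matrix of rank 6; reducing to Smith normal form yields diagonal entries (1,1,1,1,1,1).

The boundary map ∂_3: C_3 → C_2 sends each 3-simplex σ to the alternating sum Σ_i (−1)^i (σ with its i-th vertex removed). For instance
  ∂[1,2,3,4] = [2,3,4] − [1,3,4] + [1,2,4] − [1,2,3],
  ∂[0,1,2,3] = [1,2,3] − [0,2,3] + [0,1,3] − [0,1,2].
This gives a 10×5 integer matrix of rank 4; reducing to Smith normal form yields diagonal entries (1,1,1,1).

Computing H_k = (kernel of ∂_k) / (image of ∂_{k+1}):

  H_0: rank C_0 − rank ∂_1 = 5 − 4 = 1, and the invariant factors of ∂_1 are all 1, so H_0 ≅ Z.
  H_1: rank ker ∂_1 − rank ∂_2 = (10 − 4) − 6 = 0, and the invariant factors of ∂_2 are all 1, so H_1 ≅ 0.
  H_2: rank ker ∂_2 − rank ∂_3 = (10 − 6) − 4 = 0, and the invariant factors of ∂_3 are all 1, so H_2 ≅ 0.
  H_3: rank ker ∂_3 − rank ∂_4 = (5 − 4) − 0 = 1, and there is no ∂_4, so H_3 ≅ Z.

H_0 = Z,  H_1 = 0,  H_2 = 0,  H_3 = Z.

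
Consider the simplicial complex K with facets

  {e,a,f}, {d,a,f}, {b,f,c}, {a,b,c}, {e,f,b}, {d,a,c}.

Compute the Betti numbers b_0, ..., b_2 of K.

b_0 = 1, b_1 = 1, b_2 = 0.

Order the vertices as a < b < c < d < e < f. Listing each simplex with vertices in this order, K has dimension 2 with simplices:

  0-simplices (6): a, b, c, d, e, f
  1-simplices (12): ab, ac, ad, ae, af, bc, be, bf, cd, cf, df, ef
  2-simplices (6): abc, acd, adf, aef, bcf, bef

Hence C_0 ≅ Z^6, C_1 ≅ Z^12, C_2 ≅ Z^6.

Boundary ∂_1: C_1 → C_0 maps an edge to its endpoints' difference, ∂[p,q] = q − p. For instance
  ∂cd = d − c.
As a 6×12 matrix over Z this has rank 5, with invariant factors (1,1,1,1,1).

∂_2: C_2 → C_1 maps a triangle to the signed sum of its edges. For instance
  ∂abc = bc − ac + ab,
  ∂bcf = cf − bf + bc.
As a 12×6 matrix over Z this has rank 6, with invariant factors (1,1,1,1,1,1).

Reading off H_k = ker ∂_k / im ∂_{k+1}:

  H_0: rank C_0 − rank ∂_1 = 6 − 5 = 1, and the invariant factors of ∂_1 are all 1, so H_0 = Z.
  H_1: rank ker ∂_1 − rank ∂_2 = (12 − 5) − 6 = 1, and the invariant factors of ∂_2 are all 1, so H_1 = Z.
  H_2: rank ker ∂_2 − rank ∂_3 = (6 − 6) − 0 = 0, and there is no ∂_3, so H_2 = 0.

Hence the Betti numbers are b_0 = 1, b_1 = 1, b_2 = 0.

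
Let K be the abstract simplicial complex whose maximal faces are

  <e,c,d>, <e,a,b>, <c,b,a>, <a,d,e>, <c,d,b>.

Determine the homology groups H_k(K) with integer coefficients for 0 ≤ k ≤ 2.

Order the vertices as a < b < c < d < e. Listing each simplex with vertices in this order, K has dimension 2 with simplices:

  0-simplices (5): a, b, c, d, e
  1-simplices (10): ab, ac, ad, ae, bc, bd, be, cd, ce, de
  2-simplices (5): abc, abe, ade, bcd, cde

so the chain groups are C_0 ≅ Z^5, C_1 ≅ Z^10, C_2 ≅ Z^5.

∂_1: C_1 → C_0 is given by ∂[p,q] = [q] − [p].
The 5×10 boundary matrix has rank 4 and Smith normal form diag(1,1,1,1).

Boundary ∂_2: C_2 → C_1 acts by ∂[p,q,r] = [q,r] − [p,r] + [p,q]. For instance
  ∂ade = de − ae + ad,
  ∂abc = bc − ac + ab.
The resulting 10×5 matrix has rank 5, and its Smith normal form has invariant factors (1,1,1,1,1).

Computing H_k = (kernel of ∂_k) / (image of ∂_{k+1}):

  H_0: rank C_0 − rank ∂_1 = 5 − 4 = 1, and the invariant factors of ∂_1 are all 1, so H_0 ≅ Z.
  H_1: rank ker ∂_1 − rank ∂_2 = (10 − 4) − 5 = 1, and the invariant factors of ∂_2 are all 1, so H_1 ≅ Z.
  H_2: rank ker ∂_2 − rank ∂_3 = (5 − 5) − 0 = 0, and there is no ∂_3, so H_2 ≅ 0.

As a check, the Euler characteristic is 5 − 10 + 5 = 0, which agrees with 1 − 1 + 0 = 0.
(K is a triangulation of the Möbius band.)

H_0 = Z,  H_1 = Z,  H_2 = 0.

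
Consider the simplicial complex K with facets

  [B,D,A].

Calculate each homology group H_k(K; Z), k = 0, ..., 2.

H_0 ≅ Z,  H_1 = 0,  H_2 = 0.

Order the vertices as A < B < D. Listing each simplex with vertices in this order, K has dimension 2 with simplices:

  0-simplices (3): A, B, D
  1-simplices (3): AB, AD, BD
  2-simplices (1): ABD

so the chain groups are C_0 ≅ Z^3, C_1 ≅ Z^3, C_2 ≅ Z^1.

The boundary map ∂_1: C_1 → C_0 sends each edge [p,q] (with p < q) to q − p.
As a 3×3 matrix over Z this has rank 2, with invariant factors (1,1).

The boundary map ∂_2: C_2 → C_1 sends each 2-simplex [p,q,r] to [q,r] − [p,r] + [p,q]. For instance
  ∂ABD = BD − AD + AB.
The resulting 3×1 matrix has rank 1, and its Smith normal form has invariant factors (1).

Now H_k = ker ∂_k / im ∂_{k+1}, so:

  H_0: rank C_0 − rank ∂_1 = 3 − 2 = 1, and the invariant factors of ∂_1 are all 1, so H_0 ≅ Z.
  H_1: rank ker ∂_1 − rank ∂_2 = (3 − 2) − 1 = 0, and the invariant factors of ∂_2 are all 1, so H_1 ≅ 0.
  H_2: rank ker ∂_2 − rank ∂_3 = (1 − 1) − 0 = 0, and there is no ∂_3, so H_2 ≅ 0.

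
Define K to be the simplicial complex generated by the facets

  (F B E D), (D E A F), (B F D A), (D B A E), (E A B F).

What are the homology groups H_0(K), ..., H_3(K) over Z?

Fix the vertex order A < B < D < E < F and write every simplex with vertices in increasing order. Then dim K = 3 and the simplices of K are:

  0-simplices (5): A, B, D, E, F
  1-simplices (10): AB, AD, AE, AF, BD, BE, BF, DE, DF, EF
  2-simplices (10): ABD, ABE, ABF, ADE, ADF, AEF, BDE, BDF, BEF, DEF
  3-simplices (5): ABDE, ABDF, ABEF, ADEF, BDEF

Hence C_0 ≅ Z^5, C_1 ≅ Z^10, C_2 ≅ Z^10, C_3 ≅ Z^5.

Boundary ∂_1: C_1 → C_0 sends each edge [p,q] (with p < q) to q − p.
As a 5×10 matrix over Z this has rank 4, with invariant factors (1,1,1,1).

Boundary ∂_2: C_2 → C_1 acts by ∂[p,q,r] = [q,r] − [p,r] + [p,q]. For instance
  ∂ABF = BF − AF + AB,
  ∂BDF = DF − BF + BD.
This gives a 10×10 integer matrix of rank 6; reducing to Smith normal form yields diagonal entries (1,1,1,1,1,1).

Boundary ∂_3: C_3 → C_2 sends each 3-simplex σ to the alternating sum Σ_i (−1)^i (σ with its i-th vertex removed). For instance
  ∂ADEF = DEF − AEF + ADF − ADE,
  ∂ABEF = BEF − AEF + ABF − ABE.
The resulting 10×5 matrix has rank 4, and its Smith normal form has invariant factors (1,1,1,1).

Reading off H_k = ker ∂_k / im ∂_{k+1}:

  H_0: rank C_0 − rank ∂_1 = 5 − 4 = 1, and the invariant factors of ∂_1 are all 1, so H_0 ≅ Z.
  H_1: rank ker ∂_1 − rank ∂_2 = (10 − 4) − 6 = 0, and the invariant factors of ∂_2 are all 1, so H_1 ≅ 0.
  H_2: rank ker ∂_2 − rank ∂_3 = (10 − 6) − 4 = 0, and the invariant factors of ∂_3 are all 1, so H_2 ≅ 0.
  H_3: rank ker ∂_3 − rank ∂_4 = (5 − 4) − 0 = 1, and there is no ∂_4, so H_3 ≅ Z.

As a check, the Euler characteristic is 5 − 10 + 10 − 5 = 0, which agrees with 1 − 0 + 0 − 1 = 0.

H_0 = Z,  H_1 = 0,  H_2 = 0,  H_3 = Z.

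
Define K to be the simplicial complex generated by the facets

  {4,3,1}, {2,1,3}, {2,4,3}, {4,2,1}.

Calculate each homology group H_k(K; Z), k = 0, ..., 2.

Order the vertices as 1 < 2 < 3 < 4. Listing each simplex with vertices in this order, K has dimension 2 with simplices:

  0-simplices (4): [1], [2], [3], [4]
  1-simplices (6): [1,2], [1,3], [1,4], [2,3], [2,4], [3,4]
  2-simplices (4): [1,2,3], [1,2,4], [1,3,4], [2,3,4]

giving chain groups C_0 ≅ Z^4, C_1 ≅ Z^6, C_2 ≅ Z^4.

Boundary ∂_1: C_1 → C_0 maps an edge to its endpoints' difference, ∂[p,q] = q − p.
The resulting 4×6 matrix has rank 3, and its Smith normal form has invariant factors (1,1,1).

The boundary map ∂_2: C_2 → C_1 acts by ∂[p,q,r] = [q,r] − [p,r] + [p,q]. For instance
  ∂[1,2,3] = [2,3] − [1,3] + [1,2],
  ∂[2,3,4] = [3,4] − [2,4] + [2,3].
As a 6×4 matrix over Z this has rank 3, with invariant factors (1,1,1).

From H_k ≅ ker(∂_k) / im(∂_{k+1}) we obtain:

  H_0: rank C_0 − rank ∂_1 = 4 − 3 = 1, and the invariant factors of ∂_1 are all 1, so H_0 ≅ Z.
  H_1: rank ker ∂_1 − rank ∂_2 = (6 − 3) − 3 = 0, and the invariant factors of ∂_2 are all 1, so H_1 ≅ 0.
  H_2: rank ker ∂_2 − rank ∂_3 = (4 − 3) − 0 = 1, and there is no ∂_3, so H_2 ≅ Z.

H_0 ≅ Z,  H_1 = 0,  H_2 ≅ Z.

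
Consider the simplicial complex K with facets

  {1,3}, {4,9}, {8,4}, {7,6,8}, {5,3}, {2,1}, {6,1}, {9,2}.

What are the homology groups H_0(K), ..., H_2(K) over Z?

H_0 = Z,  H_1 = Z,  H_2 = 0.

We work with the vertex ordering 1 < 2 < 3 < 4 < 5 < 6 < 7 < 8 < 9. The simplices of K, each written with vertices in increasing order, are:

  0-simplices (9): [1], [2], [3], [4], [5], [6], [7], [8], [9]
  1-simplices (10): [1,2], [1,3], [1,6], [2,9], [3,5], [4,8], [4,9], [6,7], [6,8], [7,8]
  2-simplices (1): [6,7,8]

Hence C_0 ≅ Z^9, C_1 ≅ Z^10, C_2 ≅ Z^1.

∂_1: C_1 → C_0 is given by ∂[p,q] = [q] − [p]. For instance
  ∂[7,8] = [8] − [7].
This gives a 9×10 integer matrix of rank 8; reducing to Smith normal form yields diagonal entries (1,1,1,1,1,1,1,1).

The boundary map ∂_2: C_2 → C_1 sends each 2-simplex [p,q,r] to [q,r] − [p,r] + [p,q]. For instance
  ∂[6,7,8] = [7,8] − [6,8] + [6,7].
The resulting 10×1 matrix has rank 1, and its Smith normal form has invariant factors (1).

Computing H_k = (kernel of ∂_k) / (image of ∂_{k+1}):

  H_0: rank C_0 − rank ∂_1 = 9 − 8 = 1, and the invariant factors of ∂_1 are all 1, so H_0 = Z.
  H_1: rank ker ∂_1 − rank ∂_2 = (10 − 8) − 1 = 1, and the invariant factors of ∂_2 are all 1, so H_1 = Z.
  H_2: rank ker ∂_2 − rank ∂_3 = (1 − 1) − 0 = 0, and there is no ∂_3, so H_2 = 0.

As a check, the Euler characteristic is 9 − 10 + 1 = 0, which agrees with 1 − 1 + 0 = 0.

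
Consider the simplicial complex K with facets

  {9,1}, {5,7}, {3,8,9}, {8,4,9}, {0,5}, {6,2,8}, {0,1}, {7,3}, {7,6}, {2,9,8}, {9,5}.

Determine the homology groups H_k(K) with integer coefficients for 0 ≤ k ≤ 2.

H_0 = Z,  H_1 = Z^3,  H_2 = 0.

Take the total order 0 < 1 < 2 < 3 < 4 < 5 < 6 < 7 < 8 < 9 on the vertex set. Then K (dimension 2) consists of the simplices:

  0-simplices (10): [0], [1], [2], [3], [4], [5], [6], [7], [8], [9]
  1-simplices (16): [0,1], [0,5], [1,9], [2,6], [2,8], [2,9], [3,7], [3,8], [3,9], [4,8], [4,9], [5,7], [5,9], [6,7], [6,8], [8,9]
  2-simplices (4): [2,6,8], [2,8,9], [3,8,9], [4,8,9]

giving chain groups C_0 ≅ Z^10, C_1 ≅ Z^16, C_2 ≅ Z^4.

∂_1: C_1 → C_0 maps an edge to its endpoints' difference, ∂[p,q] = q − p. For instance
  ∂[1,9] = [9] − [1].
The 10×16 boundary matrix has rank 9 and Smith normal form diag(1,1,1,1,1,1,1,1,1).

Boundary ∂_2: C_2 → C_1 maps a triangle to the signed sum of its edges. For instance
  ∂[2,6,8] = [6,8] − [2,8] + [2,6],
  ∂[4,8,9] = [8,9] − [4,9] + [4,8].
As a 16×4 matrix over Z this has rank 4, with invariant factors (1,1,1,1).

Computing H_k = (kernel of ∂_k) / (image of ∂_{k+1}):

  H_0: rank C_0 − rank ∂_1 = 10 − 9 = 1, and the invariant factors of ∂_1 are all 1, so H_0 ≅ Z.
  H_1: rank ker ∂_1 − rank ∂_2 = (16 − 9) − 4 = 3, and the invariant factors of ∂_2 are all 1, so H_1 ≅ Z^3.
  H_2: rank ker ∂_2 − rank ∂_3 = (4 − 4) − 0 = 0, and there is no ∂_3, so H_2 ≅ 0.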